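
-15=-15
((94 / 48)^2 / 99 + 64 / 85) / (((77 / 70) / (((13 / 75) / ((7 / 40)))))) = 49884913 / 69979140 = 0.71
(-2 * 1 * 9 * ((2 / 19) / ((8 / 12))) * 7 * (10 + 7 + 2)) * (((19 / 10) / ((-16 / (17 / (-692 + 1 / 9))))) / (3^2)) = -61047 / 498160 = -0.12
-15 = -15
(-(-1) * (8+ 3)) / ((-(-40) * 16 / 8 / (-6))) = -33 / 40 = -0.82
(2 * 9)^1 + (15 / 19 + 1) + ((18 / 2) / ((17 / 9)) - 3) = 6962 / 323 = 21.55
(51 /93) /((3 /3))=17 /31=0.55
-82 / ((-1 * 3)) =82 / 3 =27.33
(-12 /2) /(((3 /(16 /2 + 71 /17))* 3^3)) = -46 /51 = -0.90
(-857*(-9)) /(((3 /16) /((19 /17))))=781584 /17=45975.53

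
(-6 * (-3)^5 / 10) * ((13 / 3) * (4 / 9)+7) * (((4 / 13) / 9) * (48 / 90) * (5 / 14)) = 3856 / 455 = 8.47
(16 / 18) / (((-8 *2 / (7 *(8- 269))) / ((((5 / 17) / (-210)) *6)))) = -29 / 34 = -0.85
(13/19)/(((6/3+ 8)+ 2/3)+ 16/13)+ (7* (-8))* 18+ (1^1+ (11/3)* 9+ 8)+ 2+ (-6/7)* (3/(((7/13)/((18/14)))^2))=-978.60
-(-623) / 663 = 623 / 663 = 0.94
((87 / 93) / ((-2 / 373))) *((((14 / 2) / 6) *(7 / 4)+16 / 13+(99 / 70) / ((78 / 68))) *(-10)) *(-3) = -532185583 / 22568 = -23581.42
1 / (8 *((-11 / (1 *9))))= -9 / 88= -0.10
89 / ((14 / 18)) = 801 / 7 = 114.43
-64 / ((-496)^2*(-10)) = 1 / 38440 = 0.00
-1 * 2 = -2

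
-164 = -164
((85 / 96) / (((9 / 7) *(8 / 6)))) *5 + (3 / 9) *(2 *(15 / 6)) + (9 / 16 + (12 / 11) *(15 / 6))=95533 / 12672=7.54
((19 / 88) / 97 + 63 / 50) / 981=269359 / 209345400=0.00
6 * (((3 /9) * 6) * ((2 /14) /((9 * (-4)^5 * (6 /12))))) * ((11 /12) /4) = -11 /129024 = -0.00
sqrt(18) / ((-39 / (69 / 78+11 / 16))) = -327*sqrt(2) / 2704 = -0.17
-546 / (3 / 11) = -2002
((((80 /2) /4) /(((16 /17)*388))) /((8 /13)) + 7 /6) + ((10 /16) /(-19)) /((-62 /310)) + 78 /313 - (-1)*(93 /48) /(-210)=25051669403 /15505969920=1.62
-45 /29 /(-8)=45 /232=0.19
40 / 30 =4 / 3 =1.33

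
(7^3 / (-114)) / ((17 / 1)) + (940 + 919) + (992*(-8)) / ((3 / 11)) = -17596939 / 646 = -27239.84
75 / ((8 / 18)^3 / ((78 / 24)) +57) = 142155 / 108089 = 1.32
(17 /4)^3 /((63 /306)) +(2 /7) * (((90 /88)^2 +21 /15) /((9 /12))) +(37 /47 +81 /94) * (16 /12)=342122629 /909920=375.99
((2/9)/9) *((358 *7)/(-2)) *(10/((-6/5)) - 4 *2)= 122794/243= 505.33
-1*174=-174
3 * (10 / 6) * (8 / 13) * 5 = 200 / 13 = 15.38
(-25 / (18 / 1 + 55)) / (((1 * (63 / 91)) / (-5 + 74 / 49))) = 6175 / 3577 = 1.73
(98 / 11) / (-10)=-49 / 55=-0.89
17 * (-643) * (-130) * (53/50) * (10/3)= 15062918/3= 5020972.67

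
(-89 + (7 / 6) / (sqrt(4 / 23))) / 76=-89 / 76 + 7 * sqrt(23) / 912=-1.13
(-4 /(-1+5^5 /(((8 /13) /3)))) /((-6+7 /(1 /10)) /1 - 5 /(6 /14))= -96 /19133119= -0.00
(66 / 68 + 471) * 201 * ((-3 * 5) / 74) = -48381705 / 2516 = -19229.61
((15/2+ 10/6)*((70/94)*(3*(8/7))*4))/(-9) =-4400/423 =-10.40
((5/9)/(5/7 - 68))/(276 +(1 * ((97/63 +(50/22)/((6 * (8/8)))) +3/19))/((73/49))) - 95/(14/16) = -27269231676770/251163907113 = -108.57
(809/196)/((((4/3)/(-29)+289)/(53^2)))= 197705847/4927244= 40.13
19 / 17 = 1.12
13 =13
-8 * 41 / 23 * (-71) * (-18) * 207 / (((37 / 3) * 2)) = -5658984 / 37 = -152945.51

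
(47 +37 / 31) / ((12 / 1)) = 249 / 62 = 4.02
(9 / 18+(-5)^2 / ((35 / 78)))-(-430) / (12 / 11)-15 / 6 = 447.88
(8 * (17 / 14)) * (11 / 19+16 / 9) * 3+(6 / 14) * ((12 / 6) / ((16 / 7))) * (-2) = 108419 / 1596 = 67.93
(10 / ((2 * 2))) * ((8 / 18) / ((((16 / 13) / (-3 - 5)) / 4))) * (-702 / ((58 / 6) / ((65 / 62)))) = 1977300 / 899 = 2199.44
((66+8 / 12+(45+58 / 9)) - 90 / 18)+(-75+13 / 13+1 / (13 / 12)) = 4684 / 117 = 40.03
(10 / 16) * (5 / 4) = 0.78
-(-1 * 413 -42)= 455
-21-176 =-197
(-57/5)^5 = -601692057/3125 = -192541.46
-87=-87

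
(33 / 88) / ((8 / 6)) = 9 / 32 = 0.28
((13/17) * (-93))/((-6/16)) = 3224/17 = 189.65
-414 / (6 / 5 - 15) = 30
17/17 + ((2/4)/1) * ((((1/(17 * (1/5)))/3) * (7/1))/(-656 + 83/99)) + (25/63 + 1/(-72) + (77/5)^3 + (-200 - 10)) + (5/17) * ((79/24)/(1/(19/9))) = 359038156279751/104199196500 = 3445.69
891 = 891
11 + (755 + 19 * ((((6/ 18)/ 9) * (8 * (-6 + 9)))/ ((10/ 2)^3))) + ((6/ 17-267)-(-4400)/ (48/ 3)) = 774.49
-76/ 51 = -1.49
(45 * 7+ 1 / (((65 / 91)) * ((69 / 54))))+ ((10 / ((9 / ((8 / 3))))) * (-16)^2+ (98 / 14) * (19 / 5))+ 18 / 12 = 1369571 / 1242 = 1102.71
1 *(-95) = -95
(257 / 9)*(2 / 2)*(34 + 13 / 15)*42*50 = 18817540 / 9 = 2090837.78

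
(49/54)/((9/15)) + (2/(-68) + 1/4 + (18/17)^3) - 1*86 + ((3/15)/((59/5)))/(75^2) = -4876635936257/58698067500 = -83.08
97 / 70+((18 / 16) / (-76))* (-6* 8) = 1394 / 665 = 2.10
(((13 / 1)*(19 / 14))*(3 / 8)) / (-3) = -247 / 112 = -2.21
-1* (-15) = 15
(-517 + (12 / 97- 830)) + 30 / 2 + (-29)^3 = -2494925 / 97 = -25720.88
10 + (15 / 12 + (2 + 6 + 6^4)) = 5261 / 4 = 1315.25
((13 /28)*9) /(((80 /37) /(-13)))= -56277 /2240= -25.12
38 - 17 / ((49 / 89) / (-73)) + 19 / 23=2292.89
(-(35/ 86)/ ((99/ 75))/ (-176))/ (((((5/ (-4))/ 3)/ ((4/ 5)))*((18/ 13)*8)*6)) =-455/ 8990784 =-0.00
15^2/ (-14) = -225/ 14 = -16.07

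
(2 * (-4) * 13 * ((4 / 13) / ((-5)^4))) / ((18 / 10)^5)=-160 / 59049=-0.00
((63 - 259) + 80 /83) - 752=-78604 /83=-947.04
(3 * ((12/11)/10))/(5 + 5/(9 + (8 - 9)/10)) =178/3025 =0.06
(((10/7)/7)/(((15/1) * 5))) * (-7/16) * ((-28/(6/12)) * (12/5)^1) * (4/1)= 16/25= 0.64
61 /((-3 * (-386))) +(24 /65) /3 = 13229 /75270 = 0.18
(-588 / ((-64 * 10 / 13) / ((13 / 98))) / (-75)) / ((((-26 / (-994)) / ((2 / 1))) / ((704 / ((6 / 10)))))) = -142142 / 75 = -1895.23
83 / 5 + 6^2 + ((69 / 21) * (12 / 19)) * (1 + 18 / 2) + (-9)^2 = 102644 / 665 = 154.35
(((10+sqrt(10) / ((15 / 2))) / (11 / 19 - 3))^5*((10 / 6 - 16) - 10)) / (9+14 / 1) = 1147909386487783*sqrt(10) / 13489770385125+46567788376783 / 35972721027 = 1563.62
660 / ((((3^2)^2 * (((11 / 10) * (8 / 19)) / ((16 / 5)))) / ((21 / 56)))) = 190 / 9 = 21.11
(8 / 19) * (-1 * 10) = -80 / 19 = -4.21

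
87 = 87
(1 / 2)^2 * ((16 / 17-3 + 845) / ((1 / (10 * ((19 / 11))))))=680675 / 187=3639.97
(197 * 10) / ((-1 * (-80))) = 197 / 8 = 24.62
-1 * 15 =-15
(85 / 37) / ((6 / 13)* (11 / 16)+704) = 8840 / 2710213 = 0.00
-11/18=-0.61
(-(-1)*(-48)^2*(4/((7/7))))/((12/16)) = 12288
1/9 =0.11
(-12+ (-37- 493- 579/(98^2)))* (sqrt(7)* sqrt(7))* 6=-15617841/686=-22766.53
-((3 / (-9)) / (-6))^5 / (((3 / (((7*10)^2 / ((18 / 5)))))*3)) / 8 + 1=612213907 / 612220032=1.00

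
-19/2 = -9.50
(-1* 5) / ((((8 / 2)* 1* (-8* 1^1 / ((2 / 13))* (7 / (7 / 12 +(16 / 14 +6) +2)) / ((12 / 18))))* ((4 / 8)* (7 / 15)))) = 20425 / 214032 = 0.10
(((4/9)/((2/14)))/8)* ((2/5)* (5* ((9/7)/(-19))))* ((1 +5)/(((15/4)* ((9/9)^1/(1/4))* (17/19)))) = -2/85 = -0.02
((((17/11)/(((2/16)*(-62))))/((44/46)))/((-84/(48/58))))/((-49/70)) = -0.00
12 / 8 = 3 / 2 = 1.50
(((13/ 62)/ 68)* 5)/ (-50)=-13/ 42160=-0.00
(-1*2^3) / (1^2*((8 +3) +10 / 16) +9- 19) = -64 / 13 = -4.92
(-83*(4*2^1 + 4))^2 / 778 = 496008 / 389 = 1275.08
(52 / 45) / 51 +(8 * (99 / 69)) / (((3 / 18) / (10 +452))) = 1679500556 / 52785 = 31817.76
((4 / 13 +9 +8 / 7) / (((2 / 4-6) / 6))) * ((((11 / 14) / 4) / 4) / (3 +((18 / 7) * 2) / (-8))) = -951 / 4004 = -0.24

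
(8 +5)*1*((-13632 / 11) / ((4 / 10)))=-443040 / 11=-40276.36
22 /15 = 1.47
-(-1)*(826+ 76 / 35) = 828.17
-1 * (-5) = 5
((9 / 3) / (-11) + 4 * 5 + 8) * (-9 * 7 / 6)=-6405 / 22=-291.14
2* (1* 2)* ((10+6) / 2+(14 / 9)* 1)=344 / 9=38.22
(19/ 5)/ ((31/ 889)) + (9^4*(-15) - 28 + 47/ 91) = -1386994149/ 14105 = -98333.51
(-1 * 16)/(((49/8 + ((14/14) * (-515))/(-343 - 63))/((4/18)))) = -51968/108063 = -0.48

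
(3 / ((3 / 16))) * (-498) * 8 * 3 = -191232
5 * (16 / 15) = 5.33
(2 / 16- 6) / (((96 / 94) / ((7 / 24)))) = -15463 / 9216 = -1.68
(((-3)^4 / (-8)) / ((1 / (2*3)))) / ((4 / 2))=-243 / 8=-30.38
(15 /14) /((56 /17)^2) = 4335 /43904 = 0.10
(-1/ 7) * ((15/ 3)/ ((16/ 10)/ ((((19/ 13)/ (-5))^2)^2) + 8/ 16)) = -1303210/ 400766247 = -0.00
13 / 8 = 1.62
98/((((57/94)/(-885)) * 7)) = -388220/19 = -20432.63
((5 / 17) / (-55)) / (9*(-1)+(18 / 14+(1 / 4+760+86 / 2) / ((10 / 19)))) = -280 / 79506603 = -0.00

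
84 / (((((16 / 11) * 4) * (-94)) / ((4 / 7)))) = -0.09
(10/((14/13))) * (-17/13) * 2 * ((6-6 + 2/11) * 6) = -2040/77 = -26.49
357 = 357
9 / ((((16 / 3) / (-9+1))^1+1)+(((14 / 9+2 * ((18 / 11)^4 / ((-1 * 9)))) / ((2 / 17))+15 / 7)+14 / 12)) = 16602894 / 6127837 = 2.71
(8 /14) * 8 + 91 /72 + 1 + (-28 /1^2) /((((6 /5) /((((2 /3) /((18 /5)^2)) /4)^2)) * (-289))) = 78386125985 /11467788192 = 6.84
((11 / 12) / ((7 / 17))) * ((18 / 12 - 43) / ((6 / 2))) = -15521 / 504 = -30.80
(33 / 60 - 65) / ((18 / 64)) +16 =-9592 / 45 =-213.16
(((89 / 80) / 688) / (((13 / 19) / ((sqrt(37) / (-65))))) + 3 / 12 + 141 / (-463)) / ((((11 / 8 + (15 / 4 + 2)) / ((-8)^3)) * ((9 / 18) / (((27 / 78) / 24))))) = 178 * sqrt(37) / 2361775 + 12928 / 114361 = 0.11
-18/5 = -3.60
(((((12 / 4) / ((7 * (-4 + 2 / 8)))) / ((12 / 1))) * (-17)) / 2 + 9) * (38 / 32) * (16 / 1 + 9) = 181165 / 672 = 269.59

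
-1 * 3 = -3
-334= -334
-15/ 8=-1.88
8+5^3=133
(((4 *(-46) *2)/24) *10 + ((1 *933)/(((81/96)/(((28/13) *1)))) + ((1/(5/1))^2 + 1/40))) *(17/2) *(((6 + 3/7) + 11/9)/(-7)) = -213636921937/10319400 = -20702.46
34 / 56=17 / 28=0.61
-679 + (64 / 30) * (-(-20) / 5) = -10057 / 15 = -670.47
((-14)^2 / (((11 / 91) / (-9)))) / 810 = -8918 / 495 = -18.02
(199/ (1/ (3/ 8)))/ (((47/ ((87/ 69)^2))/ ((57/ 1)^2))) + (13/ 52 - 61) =1619164755/ 198904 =8140.43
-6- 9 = -15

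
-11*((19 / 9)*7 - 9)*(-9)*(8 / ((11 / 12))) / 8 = 624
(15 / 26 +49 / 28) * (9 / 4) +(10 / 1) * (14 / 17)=47633 / 3536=13.47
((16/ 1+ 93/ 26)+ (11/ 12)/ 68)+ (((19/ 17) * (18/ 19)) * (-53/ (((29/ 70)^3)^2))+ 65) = -69502223319250465/ 6309885789168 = -11014.81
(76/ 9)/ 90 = 38/ 405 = 0.09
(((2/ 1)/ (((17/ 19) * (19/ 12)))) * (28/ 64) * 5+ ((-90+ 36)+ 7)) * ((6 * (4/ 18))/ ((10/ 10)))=-2986/ 51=-58.55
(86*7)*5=3010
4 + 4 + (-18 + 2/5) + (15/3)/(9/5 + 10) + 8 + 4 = 833/295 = 2.82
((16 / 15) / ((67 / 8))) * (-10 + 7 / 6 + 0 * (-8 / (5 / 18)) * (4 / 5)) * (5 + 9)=-47488 / 3015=-15.75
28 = 28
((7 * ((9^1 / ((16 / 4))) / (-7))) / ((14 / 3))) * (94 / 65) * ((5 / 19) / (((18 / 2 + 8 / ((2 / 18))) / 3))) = -47 / 6916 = -0.01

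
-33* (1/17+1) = -594/17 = -34.94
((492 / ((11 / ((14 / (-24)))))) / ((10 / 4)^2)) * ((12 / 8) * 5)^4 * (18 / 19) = -5230575 / 418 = -12513.34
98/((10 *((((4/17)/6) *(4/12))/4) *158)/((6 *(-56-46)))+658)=4588164/30805849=0.15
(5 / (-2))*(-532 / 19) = 70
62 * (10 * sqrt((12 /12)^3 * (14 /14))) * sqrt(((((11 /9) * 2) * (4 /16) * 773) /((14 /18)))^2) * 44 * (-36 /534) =-695885520 /623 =-1116991.20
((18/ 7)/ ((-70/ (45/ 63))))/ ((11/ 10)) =-90/ 3773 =-0.02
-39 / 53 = -0.74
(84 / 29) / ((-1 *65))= -84 / 1885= -0.04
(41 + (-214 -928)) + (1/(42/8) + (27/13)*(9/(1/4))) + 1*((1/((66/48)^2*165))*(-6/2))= -1026.05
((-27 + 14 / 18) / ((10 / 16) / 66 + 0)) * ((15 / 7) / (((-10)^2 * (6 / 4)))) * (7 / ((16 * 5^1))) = -3.46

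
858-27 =831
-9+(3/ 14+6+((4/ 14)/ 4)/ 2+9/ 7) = -41/ 28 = -1.46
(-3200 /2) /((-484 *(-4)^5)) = -25 /7744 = -0.00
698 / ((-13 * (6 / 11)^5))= -56206799 / 50544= -1112.04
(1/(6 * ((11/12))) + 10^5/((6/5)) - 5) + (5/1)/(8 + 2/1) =5499715/66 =83329.02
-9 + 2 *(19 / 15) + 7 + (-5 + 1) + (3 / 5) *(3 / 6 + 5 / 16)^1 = -143 / 48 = -2.98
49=49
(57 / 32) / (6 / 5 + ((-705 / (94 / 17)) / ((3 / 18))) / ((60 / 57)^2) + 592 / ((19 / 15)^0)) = -285 / 15554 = -0.02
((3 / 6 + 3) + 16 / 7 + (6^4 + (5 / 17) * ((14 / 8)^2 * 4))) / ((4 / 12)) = 1864095 / 476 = 3916.17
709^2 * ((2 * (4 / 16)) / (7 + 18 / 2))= 502681 / 32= 15708.78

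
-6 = -6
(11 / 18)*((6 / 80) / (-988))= -11 / 237120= -0.00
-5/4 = -1.25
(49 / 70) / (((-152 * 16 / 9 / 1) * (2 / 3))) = -0.00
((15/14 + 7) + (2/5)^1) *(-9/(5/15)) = -16011/70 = -228.73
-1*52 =-52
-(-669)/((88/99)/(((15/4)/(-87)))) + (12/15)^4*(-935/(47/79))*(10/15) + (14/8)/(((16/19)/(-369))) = -40184051131/32712000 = -1228.42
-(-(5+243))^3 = 15252992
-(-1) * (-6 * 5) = -30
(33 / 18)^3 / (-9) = -1331 / 1944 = -0.68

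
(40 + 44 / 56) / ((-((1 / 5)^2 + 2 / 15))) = -42825 / 182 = -235.30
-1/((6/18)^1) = -3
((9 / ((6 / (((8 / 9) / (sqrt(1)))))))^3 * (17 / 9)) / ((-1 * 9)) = -0.50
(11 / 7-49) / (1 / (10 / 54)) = -1660 / 189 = -8.78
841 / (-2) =-841 / 2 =-420.50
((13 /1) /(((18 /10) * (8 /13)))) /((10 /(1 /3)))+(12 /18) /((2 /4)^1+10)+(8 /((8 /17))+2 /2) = 55807 /3024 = 18.45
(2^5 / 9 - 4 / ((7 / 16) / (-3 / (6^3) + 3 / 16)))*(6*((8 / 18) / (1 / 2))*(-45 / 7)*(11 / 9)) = -82.48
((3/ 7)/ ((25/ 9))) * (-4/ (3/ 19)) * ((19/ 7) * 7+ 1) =-2736/ 35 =-78.17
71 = 71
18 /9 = 2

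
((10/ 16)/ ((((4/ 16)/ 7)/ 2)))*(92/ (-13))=-3220/ 13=-247.69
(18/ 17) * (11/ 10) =99/ 85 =1.16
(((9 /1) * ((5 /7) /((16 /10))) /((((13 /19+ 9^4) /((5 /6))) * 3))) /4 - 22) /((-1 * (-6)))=-1228764857 /335118336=-3.67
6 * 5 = 30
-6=-6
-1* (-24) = 24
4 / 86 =2 / 43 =0.05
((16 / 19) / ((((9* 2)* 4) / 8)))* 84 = 7.86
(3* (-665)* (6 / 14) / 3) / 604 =-285 / 604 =-0.47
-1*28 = -28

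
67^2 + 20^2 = 4889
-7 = -7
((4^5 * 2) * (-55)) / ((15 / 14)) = -315392 / 3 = -105130.67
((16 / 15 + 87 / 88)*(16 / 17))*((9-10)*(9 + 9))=-34.82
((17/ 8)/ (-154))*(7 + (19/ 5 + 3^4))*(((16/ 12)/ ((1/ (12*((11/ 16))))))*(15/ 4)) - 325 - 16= -176177/ 448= -393.25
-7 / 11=-0.64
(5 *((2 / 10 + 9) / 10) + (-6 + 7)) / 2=14 / 5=2.80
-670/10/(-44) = 67/44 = 1.52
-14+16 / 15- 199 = -211.93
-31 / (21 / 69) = -713 / 7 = -101.86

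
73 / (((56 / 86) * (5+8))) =3139 / 364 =8.62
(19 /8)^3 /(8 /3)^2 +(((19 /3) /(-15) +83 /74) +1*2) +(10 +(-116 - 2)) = -5642283869 /54558720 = -103.42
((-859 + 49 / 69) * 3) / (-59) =59222 / 1357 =43.64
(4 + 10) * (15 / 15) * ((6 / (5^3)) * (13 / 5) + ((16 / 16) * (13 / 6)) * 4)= 230776 / 1875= 123.08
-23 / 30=-0.77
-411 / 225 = -137 / 75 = -1.83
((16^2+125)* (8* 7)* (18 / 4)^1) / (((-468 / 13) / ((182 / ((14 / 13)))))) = -450723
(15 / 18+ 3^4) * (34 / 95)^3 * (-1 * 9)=-28947396 / 857375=-33.76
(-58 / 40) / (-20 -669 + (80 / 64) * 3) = 29 / 13705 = 0.00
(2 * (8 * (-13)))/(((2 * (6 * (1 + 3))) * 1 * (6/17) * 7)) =-221/126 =-1.75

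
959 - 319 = 640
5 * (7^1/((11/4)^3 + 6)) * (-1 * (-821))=52544/49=1072.33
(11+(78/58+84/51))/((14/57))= 196593/3451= 56.97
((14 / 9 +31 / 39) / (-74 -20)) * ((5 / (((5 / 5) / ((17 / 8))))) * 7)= -163625 / 87984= -1.86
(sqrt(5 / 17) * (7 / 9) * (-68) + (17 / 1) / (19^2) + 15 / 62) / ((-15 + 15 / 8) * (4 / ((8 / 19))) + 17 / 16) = -25876 / 11067899 + 224 * sqrt(85) / 8901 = 0.23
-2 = -2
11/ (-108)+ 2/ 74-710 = -2837459/ 3996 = -710.07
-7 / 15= -0.47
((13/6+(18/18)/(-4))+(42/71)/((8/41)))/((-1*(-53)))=1054/11289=0.09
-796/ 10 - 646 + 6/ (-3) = -3638/ 5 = -727.60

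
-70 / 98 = -5 / 7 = -0.71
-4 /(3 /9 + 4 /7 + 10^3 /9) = -252 /7057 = -0.04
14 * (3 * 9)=378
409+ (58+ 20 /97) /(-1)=34027 /97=350.79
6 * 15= 90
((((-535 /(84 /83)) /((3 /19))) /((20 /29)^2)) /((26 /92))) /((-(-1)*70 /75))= -3263918477 /122304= -26686.93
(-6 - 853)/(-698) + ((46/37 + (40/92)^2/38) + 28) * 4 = 30688124277/259577126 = 118.22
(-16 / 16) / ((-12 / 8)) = 2 / 3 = 0.67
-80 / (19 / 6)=-480 / 19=-25.26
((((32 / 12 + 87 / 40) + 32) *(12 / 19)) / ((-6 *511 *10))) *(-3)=4421 / 1941800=0.00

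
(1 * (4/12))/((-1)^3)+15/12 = 11/12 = 0.92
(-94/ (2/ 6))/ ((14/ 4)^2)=-1128/ 49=-23.02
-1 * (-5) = 5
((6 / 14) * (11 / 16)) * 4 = 33 / 28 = 1.18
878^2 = 770884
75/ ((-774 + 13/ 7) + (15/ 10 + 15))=-0.10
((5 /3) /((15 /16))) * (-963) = -1712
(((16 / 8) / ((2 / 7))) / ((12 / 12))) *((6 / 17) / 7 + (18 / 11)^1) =2208 / 187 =11.81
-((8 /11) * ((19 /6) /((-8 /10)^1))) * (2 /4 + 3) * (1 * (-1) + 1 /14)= -1235 /132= -9.36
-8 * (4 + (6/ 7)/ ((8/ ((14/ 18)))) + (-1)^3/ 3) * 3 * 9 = -810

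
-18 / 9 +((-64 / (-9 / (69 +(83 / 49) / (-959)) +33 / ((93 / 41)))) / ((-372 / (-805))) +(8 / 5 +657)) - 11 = 635.99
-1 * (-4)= 4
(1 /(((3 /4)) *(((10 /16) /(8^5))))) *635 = 133169152 /3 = 44389717.33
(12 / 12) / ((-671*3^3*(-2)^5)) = 1 / 579744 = 0.00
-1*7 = -7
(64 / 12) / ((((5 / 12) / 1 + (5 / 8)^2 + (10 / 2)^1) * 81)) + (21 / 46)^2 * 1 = 0.22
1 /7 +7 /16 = 65 /112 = 0.58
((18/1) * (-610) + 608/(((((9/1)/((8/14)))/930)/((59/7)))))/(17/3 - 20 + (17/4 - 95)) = -171468880/61789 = -2775.07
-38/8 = -19/4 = -4.75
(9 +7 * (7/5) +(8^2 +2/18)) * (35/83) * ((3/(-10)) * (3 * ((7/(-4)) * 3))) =548457/3320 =165.20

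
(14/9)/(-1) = -14/9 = -1.56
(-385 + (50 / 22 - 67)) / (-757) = 4947 / 8327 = 0.59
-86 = -86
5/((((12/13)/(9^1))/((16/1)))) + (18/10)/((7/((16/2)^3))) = 31908/35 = 911.66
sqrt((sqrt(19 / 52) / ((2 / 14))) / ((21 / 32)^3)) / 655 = 128 * sqrt(3) * 41743^(1 / 4) / 536445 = 0.01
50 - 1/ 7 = 349/ 7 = 49.86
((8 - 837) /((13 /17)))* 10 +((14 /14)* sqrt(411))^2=-135587 /13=-10429.77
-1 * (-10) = 10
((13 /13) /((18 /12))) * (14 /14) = 2 /3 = 0.67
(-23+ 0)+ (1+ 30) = 8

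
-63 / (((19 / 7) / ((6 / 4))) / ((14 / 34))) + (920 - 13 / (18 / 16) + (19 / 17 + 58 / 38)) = 5213719 / 5814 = 896.75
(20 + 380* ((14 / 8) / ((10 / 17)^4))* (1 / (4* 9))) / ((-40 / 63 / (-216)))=2371627377 / 40000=59290.68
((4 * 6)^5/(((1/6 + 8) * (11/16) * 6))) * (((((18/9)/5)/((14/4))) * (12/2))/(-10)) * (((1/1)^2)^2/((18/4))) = -339738624/94325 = -3601.79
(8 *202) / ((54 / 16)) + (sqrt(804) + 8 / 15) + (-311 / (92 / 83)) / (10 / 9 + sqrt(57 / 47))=-85821523 / 6210 + 2 *sqrt(201) + 25191 *sqrt(2679) / 92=380.88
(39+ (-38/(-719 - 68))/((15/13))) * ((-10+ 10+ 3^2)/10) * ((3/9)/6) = 460889/236100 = 1.95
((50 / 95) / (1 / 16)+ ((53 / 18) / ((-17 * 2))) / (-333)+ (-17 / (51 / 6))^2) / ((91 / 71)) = 3414877273 / 352363284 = 9.69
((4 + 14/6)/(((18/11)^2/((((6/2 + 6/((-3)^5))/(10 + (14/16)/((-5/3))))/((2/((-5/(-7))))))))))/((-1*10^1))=-2770295/104437998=-0.03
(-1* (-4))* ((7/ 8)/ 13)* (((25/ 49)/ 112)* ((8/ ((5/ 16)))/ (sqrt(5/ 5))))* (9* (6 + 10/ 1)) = 2880/ 637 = 4.52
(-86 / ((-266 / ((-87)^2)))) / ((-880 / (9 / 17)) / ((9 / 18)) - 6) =-2929203 / 3986542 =-0.73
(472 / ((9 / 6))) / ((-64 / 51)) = -1003 / 4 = -250.75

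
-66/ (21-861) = 11/ 140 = 0.08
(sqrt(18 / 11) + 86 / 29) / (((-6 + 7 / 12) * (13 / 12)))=-12384 / 24505 - 432 * sqrt(22) / 9295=-0.72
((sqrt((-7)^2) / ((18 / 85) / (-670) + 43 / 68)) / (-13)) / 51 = -46900 / 2807571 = -0.02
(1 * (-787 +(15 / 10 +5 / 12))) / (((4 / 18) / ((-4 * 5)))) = 141315 / 2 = 70657.50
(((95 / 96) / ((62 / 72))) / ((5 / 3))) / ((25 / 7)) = 1197 / 6200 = 0.19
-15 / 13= -1.15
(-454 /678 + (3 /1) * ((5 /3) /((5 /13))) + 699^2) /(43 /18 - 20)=-993839514 /35821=-27744.61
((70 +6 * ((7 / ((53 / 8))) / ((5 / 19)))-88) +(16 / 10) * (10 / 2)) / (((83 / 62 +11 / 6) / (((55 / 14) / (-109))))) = -1909941 / 11929505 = -0.16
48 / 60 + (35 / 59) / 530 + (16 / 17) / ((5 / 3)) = 726059 / 531590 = 1.37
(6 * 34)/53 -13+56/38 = -7731/1007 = -7.68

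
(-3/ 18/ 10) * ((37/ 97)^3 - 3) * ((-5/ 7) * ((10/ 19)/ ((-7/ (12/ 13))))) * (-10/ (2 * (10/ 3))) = -0.00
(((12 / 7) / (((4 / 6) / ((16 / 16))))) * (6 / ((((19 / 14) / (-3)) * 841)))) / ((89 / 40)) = -25920 / 1422131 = -0.02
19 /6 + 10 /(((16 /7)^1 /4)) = 62 /3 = 20.67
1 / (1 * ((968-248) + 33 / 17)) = 17 / 12273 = 0.00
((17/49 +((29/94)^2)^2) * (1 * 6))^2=16693679948614740009/3658937553592842304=4.56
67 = 67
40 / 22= 20 / 11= 1.82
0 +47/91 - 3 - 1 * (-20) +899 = 83403/91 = 916.52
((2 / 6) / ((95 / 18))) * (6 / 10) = 18 / 475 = 0.04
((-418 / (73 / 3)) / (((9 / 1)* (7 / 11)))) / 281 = -4598 / 430773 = -0.01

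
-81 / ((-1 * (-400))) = -81 / 400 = -0.20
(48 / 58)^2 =576 / 841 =0.68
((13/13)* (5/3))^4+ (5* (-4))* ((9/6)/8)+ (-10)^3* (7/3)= -754715/324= -2329.37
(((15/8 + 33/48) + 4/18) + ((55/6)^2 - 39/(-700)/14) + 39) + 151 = 5425603/19600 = 276.82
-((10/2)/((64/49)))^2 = -60025/4096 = -14.65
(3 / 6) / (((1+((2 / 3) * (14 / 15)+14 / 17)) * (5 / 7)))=1071 / 3742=0.29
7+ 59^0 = 8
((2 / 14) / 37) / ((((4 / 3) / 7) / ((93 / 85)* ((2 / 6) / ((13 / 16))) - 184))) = -152118 / 40885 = -3.72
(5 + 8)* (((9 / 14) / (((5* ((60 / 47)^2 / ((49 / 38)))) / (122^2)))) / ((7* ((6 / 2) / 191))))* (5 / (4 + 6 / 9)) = 20409487787 / 106400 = 191818.49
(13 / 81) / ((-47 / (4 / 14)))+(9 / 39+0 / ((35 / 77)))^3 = 662401 / 58547853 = 0.01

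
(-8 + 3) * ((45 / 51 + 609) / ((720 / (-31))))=2232 / 17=131.29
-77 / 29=-2.66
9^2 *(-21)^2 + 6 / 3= 35723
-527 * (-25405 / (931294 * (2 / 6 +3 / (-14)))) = 472533 / 3913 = 120.76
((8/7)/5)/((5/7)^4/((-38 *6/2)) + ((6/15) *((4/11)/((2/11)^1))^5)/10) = 1564080/8743223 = 0.18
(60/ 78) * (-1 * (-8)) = 80/ 13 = 6.15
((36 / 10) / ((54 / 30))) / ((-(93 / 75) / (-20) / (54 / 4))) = 13500 / 31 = 435.48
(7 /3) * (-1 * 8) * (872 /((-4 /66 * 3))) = 268576 /3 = 89525.33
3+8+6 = 17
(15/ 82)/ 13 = 15/ 1066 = 0.01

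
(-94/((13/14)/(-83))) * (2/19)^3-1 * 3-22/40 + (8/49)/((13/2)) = 548330407/87383660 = 6.27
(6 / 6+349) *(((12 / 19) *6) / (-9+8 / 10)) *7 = -882000 / 779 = -1132.22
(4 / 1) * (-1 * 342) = -1368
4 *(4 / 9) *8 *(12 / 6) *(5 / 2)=640 / 9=71.11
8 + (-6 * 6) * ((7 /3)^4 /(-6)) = 5018 /27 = 185.85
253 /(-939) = -253 /939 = -0.27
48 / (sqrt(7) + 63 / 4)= 1728 / 551-768 *sqrt(7) / 3857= 2.61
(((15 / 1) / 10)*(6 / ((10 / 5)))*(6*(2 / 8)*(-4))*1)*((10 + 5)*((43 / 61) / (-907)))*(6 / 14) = 52245 / 387289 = 0.13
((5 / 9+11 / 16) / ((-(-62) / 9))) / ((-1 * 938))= -179 / 930496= -0.00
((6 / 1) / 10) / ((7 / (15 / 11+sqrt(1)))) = 78 / 385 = 0.20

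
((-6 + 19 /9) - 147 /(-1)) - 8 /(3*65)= 83696 /585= 143.07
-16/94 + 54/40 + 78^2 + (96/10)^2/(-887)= 25368072863/4168900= 6085.08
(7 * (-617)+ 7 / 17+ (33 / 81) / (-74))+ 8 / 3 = -146594779 / 33966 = -4315.93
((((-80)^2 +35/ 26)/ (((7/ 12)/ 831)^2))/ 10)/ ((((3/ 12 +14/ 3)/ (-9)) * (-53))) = 89372305179216/ 1991899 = 44867889.98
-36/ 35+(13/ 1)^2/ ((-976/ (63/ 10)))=-144801/ 68320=-2.12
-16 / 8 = -2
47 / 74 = 0.64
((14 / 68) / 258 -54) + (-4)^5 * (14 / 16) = -8333393 / 8772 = -950.00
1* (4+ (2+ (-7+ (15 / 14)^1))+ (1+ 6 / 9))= 73 / 42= 1.74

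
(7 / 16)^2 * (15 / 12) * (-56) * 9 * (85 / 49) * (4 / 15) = -1785 / 32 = -55.78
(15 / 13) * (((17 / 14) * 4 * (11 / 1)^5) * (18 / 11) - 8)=134403540 / 91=1476961.98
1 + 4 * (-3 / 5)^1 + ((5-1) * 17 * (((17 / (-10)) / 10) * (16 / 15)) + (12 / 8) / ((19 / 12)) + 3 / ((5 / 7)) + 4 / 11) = -644216 / 78375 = -8.22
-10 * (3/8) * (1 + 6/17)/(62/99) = -34155/4216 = -8.10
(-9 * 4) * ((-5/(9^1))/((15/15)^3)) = 20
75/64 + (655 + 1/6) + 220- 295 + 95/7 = 799559/1344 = 594.91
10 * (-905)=-9050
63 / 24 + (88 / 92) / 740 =2.63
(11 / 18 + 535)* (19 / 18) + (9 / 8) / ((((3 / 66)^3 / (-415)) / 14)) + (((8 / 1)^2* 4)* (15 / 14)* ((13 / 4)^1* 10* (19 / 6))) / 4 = -157830953467 / 2268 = -69590367.49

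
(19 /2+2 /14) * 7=135 /2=67.50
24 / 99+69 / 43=2621 / 1419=1.85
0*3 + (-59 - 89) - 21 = -169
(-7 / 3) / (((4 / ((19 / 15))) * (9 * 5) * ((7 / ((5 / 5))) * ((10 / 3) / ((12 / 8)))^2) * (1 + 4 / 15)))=-3 / 8000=-0.00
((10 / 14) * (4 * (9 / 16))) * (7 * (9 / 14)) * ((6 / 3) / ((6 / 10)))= 675 / 28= 24.11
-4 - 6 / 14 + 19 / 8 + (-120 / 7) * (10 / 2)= -87.77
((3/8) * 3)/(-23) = -9/184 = -0.05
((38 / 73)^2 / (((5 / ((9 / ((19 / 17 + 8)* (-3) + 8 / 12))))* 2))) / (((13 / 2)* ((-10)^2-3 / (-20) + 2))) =-294576 / 21402921319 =-0.00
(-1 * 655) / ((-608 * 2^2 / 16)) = 655 / 152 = 4.31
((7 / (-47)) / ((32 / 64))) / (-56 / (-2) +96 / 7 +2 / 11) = -539 / 75811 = -0.01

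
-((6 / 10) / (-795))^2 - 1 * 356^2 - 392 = -223189095001 / 1755625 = -127128.00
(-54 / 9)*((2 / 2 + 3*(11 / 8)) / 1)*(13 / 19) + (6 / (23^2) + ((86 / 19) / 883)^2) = -21.03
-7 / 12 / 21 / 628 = -0.00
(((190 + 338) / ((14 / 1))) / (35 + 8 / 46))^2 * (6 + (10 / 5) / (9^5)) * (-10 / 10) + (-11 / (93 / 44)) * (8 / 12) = -67624012100744 / 6522661708479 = -10.37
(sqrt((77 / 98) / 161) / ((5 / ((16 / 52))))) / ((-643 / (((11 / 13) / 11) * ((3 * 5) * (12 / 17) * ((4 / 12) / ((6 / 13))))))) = -4 * sqrt(506) / 22878583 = -0.00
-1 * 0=0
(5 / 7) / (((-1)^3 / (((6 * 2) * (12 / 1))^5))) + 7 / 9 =-2786281390031 / 63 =-44226688730.65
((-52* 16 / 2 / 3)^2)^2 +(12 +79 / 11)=329432187587 / 891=369733094.93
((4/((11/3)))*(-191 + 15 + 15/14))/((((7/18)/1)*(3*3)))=-54.52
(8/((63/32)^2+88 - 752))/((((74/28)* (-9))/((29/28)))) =118784/225097011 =0.00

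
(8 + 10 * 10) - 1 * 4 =104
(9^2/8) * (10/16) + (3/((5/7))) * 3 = 6057/320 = 18.93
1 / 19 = 0.05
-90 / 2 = -45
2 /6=1 /3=0.33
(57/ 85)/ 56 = 57/ 4760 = 0.01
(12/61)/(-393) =-4/7991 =-0.00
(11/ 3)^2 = 121/ 9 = 13.44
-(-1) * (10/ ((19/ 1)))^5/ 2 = 50000/ 2476099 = 0.02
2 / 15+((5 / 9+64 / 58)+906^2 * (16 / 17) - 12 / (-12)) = 17139117628 / 22185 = 772554.32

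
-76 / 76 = -1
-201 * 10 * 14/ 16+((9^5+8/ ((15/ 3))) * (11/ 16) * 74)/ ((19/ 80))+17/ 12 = 720907658/ 57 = 12647502.77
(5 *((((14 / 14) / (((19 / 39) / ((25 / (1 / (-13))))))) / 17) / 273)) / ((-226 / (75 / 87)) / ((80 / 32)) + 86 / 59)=0.01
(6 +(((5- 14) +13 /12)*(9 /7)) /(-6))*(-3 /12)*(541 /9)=-233171 /2016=-115.66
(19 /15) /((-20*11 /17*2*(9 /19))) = -6137 /59400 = -0.10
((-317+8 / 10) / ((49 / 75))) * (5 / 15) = -161.33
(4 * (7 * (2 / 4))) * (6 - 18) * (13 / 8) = -273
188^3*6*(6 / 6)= 39868032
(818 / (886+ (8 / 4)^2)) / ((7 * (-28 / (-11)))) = 4499 / 87220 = 0.05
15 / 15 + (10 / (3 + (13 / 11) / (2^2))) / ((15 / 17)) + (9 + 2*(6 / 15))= 6194 / 435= 14.24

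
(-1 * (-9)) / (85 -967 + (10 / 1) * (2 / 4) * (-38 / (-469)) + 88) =-4221 / 372196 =-0.01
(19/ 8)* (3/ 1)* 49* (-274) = -382641/ 4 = -95660.25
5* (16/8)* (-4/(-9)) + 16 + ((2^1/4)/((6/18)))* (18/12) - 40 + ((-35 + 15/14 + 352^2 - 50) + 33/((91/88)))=123834.68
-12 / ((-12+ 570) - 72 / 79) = -158 / 7335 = -0.02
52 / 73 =0.71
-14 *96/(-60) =112/5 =22.40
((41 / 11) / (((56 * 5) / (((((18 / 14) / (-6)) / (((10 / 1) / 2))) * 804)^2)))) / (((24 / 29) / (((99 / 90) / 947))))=144110367 / 6496420000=0.02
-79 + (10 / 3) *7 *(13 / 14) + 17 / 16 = -2701 / 48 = -56.27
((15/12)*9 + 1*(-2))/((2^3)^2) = 0.14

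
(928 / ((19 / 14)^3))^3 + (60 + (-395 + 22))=16511768582601328741 / 322687697779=51169501.34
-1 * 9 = -9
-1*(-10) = 10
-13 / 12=-1.08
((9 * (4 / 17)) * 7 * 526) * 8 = 1060416 / 17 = 62377.41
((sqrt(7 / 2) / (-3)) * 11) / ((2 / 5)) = -17.15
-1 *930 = -930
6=6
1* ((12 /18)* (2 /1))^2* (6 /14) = 16 /21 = 0.76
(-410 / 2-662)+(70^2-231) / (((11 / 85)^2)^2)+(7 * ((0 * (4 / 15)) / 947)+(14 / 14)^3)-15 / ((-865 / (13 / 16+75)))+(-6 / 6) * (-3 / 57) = 12817304608906917 / 769999472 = 16645861.56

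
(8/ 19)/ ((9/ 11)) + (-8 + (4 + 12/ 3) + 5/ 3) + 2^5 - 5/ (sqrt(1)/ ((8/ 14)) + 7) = 40231/ 1197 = 33.61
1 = 1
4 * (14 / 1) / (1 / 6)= 336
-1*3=-3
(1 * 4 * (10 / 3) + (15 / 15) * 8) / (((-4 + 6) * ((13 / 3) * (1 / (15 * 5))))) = 2400 / 13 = 184.62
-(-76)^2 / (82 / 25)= -72200 / 41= -1760.98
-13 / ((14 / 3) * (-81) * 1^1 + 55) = 13 / 323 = 0.04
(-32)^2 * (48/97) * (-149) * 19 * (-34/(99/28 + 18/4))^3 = 40019407438610432/368296875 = 108660730.39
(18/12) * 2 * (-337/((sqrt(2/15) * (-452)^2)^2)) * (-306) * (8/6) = 773415/10435031104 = 0.00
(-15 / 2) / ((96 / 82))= -205 / 32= -6.41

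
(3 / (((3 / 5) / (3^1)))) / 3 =5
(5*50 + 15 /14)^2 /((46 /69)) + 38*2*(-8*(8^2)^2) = -939158581 /392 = -2395812.71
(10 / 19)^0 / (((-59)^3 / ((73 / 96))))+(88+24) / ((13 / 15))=33123524171 / 256312992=129.23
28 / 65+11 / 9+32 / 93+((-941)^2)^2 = 14219229165717952 / 18135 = 784076601363.00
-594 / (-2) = 297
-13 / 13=-1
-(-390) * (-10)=-3900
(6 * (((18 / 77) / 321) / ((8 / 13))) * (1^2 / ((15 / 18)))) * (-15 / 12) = -351 / 32956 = -0.01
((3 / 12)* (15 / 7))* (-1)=-0.54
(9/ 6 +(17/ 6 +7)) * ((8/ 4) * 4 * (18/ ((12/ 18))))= 2448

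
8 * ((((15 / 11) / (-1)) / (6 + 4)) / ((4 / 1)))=-3 / 11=-0.27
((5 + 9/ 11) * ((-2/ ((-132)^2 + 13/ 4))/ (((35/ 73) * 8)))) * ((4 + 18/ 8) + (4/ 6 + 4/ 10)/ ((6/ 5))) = -300176/ 241541685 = -0.00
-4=-4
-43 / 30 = -1.43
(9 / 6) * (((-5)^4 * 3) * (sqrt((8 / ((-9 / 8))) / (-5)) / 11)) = 1500 * sqrt(5) / 11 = 304.92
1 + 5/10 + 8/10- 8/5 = 7/10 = 0.70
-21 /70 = -3 /10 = -0.30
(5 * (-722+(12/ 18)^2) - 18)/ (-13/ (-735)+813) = -999355/ 224088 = -4.46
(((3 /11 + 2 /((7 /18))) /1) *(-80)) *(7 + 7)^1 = -66720 /11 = -6065.45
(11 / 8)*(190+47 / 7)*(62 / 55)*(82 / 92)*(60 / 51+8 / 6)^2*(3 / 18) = 3904512 / 13685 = 285.31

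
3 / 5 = 0.60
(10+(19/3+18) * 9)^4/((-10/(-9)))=24750526329/10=2475052632.90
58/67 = 0.87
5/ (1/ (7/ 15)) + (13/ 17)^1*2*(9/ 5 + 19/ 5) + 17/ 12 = 4187/ 340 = 12.31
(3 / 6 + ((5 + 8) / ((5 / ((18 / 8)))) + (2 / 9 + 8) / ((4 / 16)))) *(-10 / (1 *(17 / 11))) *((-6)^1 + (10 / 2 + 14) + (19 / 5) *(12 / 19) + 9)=-4739273 / 765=-6195.13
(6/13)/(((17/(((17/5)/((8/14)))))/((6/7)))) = 9/65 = 0.14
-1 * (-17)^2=-289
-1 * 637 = -637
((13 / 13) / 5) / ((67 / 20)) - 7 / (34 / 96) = -22444 / 1139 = -19.71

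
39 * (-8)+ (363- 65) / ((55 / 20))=-2240 / 11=-203.64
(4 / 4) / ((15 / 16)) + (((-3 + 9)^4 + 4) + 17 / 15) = 6511 / 5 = 1302.20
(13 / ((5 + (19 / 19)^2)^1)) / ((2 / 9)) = 39 / 4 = 9.75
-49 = -49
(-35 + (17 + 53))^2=1225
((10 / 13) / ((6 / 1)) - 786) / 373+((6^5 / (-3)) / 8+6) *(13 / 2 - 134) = 589777466 / 14547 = 40542.89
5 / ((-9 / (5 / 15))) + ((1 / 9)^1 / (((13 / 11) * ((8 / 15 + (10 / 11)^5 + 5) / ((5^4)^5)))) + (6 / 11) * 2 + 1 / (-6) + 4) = 167259730339594359360385 / 114804773226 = 1456905716022.22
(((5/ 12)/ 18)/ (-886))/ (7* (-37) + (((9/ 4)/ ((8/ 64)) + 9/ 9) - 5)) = 0.00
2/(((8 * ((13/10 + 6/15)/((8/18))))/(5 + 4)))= 10/17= 0.59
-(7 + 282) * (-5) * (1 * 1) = 1445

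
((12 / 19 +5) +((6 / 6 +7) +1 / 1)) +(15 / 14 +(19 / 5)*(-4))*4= -27852 / 665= -41.88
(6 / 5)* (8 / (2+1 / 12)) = 576 / 125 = 4.61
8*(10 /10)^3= 8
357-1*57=300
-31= -31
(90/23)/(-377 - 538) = -6/1403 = -0.00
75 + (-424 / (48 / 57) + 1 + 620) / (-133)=19715 / 266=74.12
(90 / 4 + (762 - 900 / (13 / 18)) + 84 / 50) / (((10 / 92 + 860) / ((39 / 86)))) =-20629827 / 85064750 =-0.24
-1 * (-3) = 3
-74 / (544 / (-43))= 1591 / 272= 5.85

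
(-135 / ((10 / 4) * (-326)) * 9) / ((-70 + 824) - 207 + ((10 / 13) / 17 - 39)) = 17901 / 6100438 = 0.00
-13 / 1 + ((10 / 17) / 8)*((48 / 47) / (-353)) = -3666671 / 282047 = -13.00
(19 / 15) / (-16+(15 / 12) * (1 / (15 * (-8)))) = -608 / 7685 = -0.08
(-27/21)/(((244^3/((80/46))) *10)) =-9/584703056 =-0.00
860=860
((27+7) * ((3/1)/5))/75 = 34/125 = 0.27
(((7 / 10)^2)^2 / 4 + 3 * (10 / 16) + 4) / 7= 237401 / 280000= 0.85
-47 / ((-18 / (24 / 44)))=47 / 33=1.42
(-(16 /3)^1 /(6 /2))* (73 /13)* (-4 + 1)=1168 /39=29.95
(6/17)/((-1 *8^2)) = -3/544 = -0.01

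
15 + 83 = 98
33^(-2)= 1 / 1089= 0.00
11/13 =0.85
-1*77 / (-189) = 11 / 27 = 0.41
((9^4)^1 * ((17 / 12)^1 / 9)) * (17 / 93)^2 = 132651 / 3844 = 34.51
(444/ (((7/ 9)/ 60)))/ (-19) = -239760/ 133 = -1802.71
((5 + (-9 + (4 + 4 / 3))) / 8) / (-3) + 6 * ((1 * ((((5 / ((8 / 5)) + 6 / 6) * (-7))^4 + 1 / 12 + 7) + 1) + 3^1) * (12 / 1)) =230642778929 / 4608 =50052686.40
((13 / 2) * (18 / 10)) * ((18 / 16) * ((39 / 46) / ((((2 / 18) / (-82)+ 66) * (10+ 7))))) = 15153723 / 1523554960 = 0.01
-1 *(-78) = 78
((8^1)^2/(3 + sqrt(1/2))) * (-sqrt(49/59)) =-2688 * sqrt(59)/1003 + 448 * sqrt(118)/1003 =-15.73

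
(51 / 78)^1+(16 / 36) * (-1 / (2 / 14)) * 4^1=-2759 / 234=-11.79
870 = 870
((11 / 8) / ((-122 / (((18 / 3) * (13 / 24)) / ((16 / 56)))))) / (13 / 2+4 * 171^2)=-0.00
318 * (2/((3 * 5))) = 212/5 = 42.40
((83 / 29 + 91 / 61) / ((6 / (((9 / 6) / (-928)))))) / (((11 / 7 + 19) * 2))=-26957 / 945580032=-0.00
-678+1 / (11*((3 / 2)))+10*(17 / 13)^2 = -3685498 / 5577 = -660.84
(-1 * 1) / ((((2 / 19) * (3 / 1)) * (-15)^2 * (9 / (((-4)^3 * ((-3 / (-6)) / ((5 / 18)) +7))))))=26752 / 30375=0.88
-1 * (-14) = 14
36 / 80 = 9 / 20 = 0.45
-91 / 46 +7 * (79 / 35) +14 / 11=38189 / 2530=15.09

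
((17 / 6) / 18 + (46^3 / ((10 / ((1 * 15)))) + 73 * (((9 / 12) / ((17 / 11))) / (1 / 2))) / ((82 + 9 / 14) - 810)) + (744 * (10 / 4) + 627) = 42745157023 / 18695988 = 2286.33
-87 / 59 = -1.47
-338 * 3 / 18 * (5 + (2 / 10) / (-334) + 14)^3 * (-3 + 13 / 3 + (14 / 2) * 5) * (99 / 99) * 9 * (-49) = 28832243471101742581 / 4657463000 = 6190546971.84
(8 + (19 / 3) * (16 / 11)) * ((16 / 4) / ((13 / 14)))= 31808 / 429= 74.14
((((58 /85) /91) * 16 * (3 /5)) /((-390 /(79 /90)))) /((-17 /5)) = 18328 /384622875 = 0.00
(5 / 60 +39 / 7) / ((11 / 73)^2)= 2531275 / 10164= 249.04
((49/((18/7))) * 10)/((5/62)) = 21266/9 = 2362.89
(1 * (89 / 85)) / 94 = 89 / 7990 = 0.01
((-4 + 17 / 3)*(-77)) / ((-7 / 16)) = 880 / 3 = 293.33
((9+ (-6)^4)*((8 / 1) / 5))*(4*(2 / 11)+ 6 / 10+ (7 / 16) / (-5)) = 284751 / 110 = 2588.65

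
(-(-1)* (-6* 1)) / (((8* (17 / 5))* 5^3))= -3 / 1700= -0.00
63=63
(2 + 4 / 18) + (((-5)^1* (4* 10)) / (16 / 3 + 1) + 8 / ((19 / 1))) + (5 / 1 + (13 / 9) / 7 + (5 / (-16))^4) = -206748491 / 8716288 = -23.72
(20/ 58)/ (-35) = -2/ 203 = -0.01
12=12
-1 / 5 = -0.20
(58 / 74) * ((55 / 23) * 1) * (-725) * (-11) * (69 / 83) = 38160375 / 3071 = 12426.04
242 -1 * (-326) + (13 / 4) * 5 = 2337 / 4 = 584.25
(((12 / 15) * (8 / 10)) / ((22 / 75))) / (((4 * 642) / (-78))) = -78 / 1177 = -0.07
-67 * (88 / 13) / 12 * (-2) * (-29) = -85492 / 39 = -2192.10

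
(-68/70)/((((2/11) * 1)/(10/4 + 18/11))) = -221/10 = -22.10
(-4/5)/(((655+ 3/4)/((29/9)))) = -0.00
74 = 74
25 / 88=0.28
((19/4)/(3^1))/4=19/48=0.40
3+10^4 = 10003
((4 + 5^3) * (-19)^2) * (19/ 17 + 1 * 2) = 2468157/ 17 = 145185.71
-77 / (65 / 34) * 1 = -2618 / 65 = -40.28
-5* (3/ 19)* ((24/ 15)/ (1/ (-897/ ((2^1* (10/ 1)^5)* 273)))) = 69/ 3325000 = 0.00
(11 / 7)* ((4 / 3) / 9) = 0.23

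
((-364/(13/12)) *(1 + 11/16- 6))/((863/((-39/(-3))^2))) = 244881/863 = 283.76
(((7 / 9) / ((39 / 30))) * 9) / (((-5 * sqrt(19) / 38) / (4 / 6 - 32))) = 2632 * sqrt(19) / 39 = 294.17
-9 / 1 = -9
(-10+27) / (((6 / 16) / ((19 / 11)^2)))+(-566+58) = -135308 / 363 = -372.75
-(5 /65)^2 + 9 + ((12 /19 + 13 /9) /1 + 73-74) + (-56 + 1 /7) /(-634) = 1302828517 /128253762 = 10.16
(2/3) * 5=10/3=3.33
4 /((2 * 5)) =2 /5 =0.40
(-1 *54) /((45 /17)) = -102 /5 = -20.40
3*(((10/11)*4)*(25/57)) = 1000/209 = 4.78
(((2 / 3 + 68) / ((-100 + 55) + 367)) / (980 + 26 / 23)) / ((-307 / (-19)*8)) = 1957 / 1163864016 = 0.00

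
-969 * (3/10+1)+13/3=-37661/30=-1255.37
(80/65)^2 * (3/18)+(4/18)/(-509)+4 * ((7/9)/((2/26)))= 10502254/258063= 40.70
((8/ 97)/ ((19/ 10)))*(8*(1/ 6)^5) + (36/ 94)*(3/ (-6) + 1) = 4031581/ 21048903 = 0.19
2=2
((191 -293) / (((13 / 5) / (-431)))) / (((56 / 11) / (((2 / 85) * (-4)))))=-28446 / 91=-312.59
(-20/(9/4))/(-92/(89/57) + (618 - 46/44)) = -156640/9833661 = -0.02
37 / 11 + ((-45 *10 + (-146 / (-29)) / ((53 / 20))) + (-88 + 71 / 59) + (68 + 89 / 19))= -458.85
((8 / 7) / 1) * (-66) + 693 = 4323 / 7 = 617.57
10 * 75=750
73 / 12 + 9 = 181 / 12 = 15.08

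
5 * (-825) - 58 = -4183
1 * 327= 327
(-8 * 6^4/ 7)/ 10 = -148.11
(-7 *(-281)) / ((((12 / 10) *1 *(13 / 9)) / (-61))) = -1799805 / 26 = -69223.27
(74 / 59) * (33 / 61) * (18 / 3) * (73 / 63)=118844 / 25193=4.72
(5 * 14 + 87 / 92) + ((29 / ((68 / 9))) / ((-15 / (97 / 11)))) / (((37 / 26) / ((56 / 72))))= 665629477 / 9548220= 69.71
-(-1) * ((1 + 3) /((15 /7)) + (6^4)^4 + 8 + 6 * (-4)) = 42316648611628 /15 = 2821109907441.87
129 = 129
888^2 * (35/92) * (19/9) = 14566160/23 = 633311.30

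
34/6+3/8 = 145/24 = 6.04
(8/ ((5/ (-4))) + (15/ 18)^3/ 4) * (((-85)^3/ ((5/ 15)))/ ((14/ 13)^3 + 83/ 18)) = 7292062645075/ 3707888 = 1966635.09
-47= -47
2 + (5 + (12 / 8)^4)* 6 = 499 / 8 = 62.38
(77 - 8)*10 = 690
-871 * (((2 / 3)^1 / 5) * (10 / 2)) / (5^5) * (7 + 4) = -19162 / 9375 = -2.04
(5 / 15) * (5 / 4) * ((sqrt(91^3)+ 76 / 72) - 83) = -7375 / 216+ 455 * sqrt(91) / 12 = 327.56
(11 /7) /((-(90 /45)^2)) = -11 /28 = -0.39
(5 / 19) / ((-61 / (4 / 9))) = -20 / 10431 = -0.00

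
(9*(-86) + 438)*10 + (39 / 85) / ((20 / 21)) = -5711181 / 1700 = -3359.52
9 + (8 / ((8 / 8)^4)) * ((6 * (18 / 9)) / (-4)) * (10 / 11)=-141 / 11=-12.82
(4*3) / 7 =1.71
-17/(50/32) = -272/25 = -10.88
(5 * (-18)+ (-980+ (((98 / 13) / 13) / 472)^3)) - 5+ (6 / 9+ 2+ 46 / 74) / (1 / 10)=-7338978762166296161 / 7042374260660544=-1042.12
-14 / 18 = -7 / 9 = -0.78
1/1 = 1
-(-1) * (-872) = -872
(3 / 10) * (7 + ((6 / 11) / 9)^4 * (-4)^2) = 8301703 / 3953070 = 2.10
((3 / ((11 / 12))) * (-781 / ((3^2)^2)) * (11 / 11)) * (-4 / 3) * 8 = 9088 / 27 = 336.59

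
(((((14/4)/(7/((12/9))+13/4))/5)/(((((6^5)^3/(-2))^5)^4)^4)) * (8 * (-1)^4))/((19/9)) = 7/112186561582519243047912742516759392148207981497293965843089890986968553957979525687934739960901944842659973621779618216020495596447198994442332870596258565178528471975333040113880648442696994498691480653615786647270600471249217144205555442507750954454302850309831576844495799251012013285257897348631791438923740831713803050089376910505462263972515304544645153320023928796565002330316571809206073141150525586929394217733503432080865031671261169106193931332179087338537768087433846213247499857057774417611158663131896111885618572480540640884803399973391337197141489462678261719878611067369174283006687429402061216296369825100336860419033789674358512142309100306558874049460414385563563134991209767101039580748222736820438344357021253665128397162023675685557228005431651957765340585895932915421718344814890847507215881105360268520671872488858850222555580297596121627464449840991798831880341068865478556945135697920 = 0.00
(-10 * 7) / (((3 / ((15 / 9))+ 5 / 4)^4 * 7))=-1600000 / 13845841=-0.12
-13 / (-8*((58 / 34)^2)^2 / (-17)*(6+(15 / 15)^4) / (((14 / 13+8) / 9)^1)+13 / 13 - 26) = -1089030319 / 222763481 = -4.89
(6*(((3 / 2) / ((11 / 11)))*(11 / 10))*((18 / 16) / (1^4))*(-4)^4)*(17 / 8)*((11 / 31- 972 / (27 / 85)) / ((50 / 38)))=-54593756514 / 3875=-14088711.36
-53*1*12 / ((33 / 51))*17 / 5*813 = -2716957.31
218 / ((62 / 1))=109 / 31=3.52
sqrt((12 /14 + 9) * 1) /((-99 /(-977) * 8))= 977 * sqrt(483) /5544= 3.87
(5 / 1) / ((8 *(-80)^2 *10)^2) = 1 / 52428800000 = 0.00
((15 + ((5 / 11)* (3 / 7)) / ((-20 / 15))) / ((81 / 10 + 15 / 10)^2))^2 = 1453515625 / 55953063936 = 0.03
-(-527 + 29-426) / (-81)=-308 / 27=-11.41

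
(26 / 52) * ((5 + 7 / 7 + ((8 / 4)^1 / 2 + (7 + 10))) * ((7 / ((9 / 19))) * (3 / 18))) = 29.56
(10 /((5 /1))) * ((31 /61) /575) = 0.00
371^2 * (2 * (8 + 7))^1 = 4129230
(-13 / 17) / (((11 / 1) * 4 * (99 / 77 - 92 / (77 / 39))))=91 / 237252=0.00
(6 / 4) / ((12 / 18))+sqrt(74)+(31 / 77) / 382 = 132425 / 58828+sqrt(74) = 10.85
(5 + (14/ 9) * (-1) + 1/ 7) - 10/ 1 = -404/ 63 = -6.41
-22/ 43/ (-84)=0.01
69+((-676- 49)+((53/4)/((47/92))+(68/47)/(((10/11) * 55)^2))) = -18508108/29375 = -630.06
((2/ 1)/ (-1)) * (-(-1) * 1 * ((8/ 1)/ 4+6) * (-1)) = 16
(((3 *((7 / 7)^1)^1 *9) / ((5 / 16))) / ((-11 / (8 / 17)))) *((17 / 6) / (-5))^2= -1.19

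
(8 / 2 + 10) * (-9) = -126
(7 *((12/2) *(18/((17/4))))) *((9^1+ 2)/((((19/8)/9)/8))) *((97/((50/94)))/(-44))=-1985243904/8075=-245850.64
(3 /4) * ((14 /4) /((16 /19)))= 399 /128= 3.12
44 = 44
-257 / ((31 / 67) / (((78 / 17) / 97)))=-26.27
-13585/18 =-754.72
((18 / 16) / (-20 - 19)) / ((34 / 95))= -285 / 3536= -0.08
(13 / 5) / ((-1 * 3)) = -13 / 15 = -0.87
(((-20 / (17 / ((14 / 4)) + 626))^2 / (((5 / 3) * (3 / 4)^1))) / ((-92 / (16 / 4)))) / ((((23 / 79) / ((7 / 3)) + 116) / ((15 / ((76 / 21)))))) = -4741975 / 3800380554496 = -0.00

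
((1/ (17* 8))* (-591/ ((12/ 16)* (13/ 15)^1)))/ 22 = -2955/ 9724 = -0.30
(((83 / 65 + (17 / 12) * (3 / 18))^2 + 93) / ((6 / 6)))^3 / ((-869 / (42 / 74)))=-63636339723314143384918060567 / 112609586625848193024000000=-565.11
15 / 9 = 5 / 3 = 1.67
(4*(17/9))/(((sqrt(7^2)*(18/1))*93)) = 34/52731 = 0.00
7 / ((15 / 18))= 42 / 5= 8.40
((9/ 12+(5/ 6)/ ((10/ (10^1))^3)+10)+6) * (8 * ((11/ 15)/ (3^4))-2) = -247081/ 7290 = -33.89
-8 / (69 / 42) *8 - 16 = -1264 / 23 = -54.96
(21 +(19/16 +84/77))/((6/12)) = 4097/88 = 46.56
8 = 8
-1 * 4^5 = -1024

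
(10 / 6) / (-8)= -0.21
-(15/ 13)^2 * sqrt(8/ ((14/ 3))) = -450 * sqrt(21)/ 1183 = -1.74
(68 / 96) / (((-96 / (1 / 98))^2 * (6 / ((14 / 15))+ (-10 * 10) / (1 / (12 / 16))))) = -17 / 145662935040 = -0.00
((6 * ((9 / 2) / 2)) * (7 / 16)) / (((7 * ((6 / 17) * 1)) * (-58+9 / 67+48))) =-0.24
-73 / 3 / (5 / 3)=-73 / 5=-14.60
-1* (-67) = 67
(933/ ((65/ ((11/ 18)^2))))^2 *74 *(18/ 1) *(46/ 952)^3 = 637494952946819/ 147636105926400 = 4.32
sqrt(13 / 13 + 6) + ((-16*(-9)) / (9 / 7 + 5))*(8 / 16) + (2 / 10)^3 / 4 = sqrt(7) + 63011 / 5500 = 14.10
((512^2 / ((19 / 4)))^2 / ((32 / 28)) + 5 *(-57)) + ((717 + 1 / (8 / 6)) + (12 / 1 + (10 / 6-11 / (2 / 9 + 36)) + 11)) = 1881814473713417 / 706116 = 2665021715.57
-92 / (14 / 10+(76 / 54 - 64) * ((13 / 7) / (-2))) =-21735 / 14062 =-1.55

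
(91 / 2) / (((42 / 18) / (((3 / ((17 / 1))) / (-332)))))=-117 / 11288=-0.01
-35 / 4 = -8.75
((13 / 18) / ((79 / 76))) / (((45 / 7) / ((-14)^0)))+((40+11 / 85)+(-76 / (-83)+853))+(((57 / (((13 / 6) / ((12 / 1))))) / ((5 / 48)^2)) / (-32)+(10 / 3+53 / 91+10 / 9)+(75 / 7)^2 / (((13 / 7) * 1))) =1064007990376 / 20540949975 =51.80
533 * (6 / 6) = 533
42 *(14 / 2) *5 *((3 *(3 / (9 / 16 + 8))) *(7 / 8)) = 185220 / 137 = 1351.97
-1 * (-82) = 82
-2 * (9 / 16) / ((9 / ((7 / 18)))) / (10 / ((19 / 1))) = -133 / 1440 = -0.09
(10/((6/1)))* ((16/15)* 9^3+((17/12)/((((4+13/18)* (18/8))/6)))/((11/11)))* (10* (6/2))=38920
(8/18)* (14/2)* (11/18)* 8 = 1232/81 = 15.21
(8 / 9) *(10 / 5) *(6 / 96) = 1 / 9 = 0.11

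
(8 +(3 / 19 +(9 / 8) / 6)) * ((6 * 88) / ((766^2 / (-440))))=-9209310 / 2787091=-3.30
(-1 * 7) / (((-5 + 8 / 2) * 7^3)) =1 / 49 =0.02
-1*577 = -577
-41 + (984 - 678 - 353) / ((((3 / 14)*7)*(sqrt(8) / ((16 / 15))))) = -41 - 376*sqrt(2) / 45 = -52.82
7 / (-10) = -0.70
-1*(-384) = 384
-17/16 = -1.06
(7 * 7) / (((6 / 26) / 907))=577759 / 3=192586.33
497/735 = 71/105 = 0.68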